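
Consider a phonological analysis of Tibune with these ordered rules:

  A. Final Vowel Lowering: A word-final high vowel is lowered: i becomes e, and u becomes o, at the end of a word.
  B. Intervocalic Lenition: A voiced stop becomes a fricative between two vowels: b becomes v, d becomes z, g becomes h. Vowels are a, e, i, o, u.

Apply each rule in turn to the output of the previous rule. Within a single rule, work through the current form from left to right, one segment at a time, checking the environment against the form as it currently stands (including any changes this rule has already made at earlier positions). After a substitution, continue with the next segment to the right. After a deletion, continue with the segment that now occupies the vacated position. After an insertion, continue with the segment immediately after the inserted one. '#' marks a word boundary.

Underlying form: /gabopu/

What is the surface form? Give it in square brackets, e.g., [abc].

A Final Vowel Lowering: [gabopu] → [gabopo]
B Intervocalic Lenition: [gabopo] → [gavopo]

[gavopo]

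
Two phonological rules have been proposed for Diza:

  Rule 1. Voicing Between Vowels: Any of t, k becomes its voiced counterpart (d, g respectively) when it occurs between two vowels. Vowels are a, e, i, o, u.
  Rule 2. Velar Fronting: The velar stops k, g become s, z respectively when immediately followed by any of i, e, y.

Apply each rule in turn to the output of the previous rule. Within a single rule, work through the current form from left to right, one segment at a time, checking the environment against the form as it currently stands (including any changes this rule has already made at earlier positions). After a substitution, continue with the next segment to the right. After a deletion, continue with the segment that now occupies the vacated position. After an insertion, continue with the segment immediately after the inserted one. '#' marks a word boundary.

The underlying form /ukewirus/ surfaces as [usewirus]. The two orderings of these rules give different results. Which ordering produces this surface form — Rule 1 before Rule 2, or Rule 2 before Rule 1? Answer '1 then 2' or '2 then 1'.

2 then 1

Order 1 then 2:
  1 Voicing Between Vowels: [ukewirus] → [ugewirus]
  2 Velar Fronting: [ugewirus] → [uzewirus]
  result: [uzewirus]
Order 2 then 1:
  2 Velar Fronting: [ukewirus] → [usewirus]
  1 Voicing Between Vowels: no change — [usewirus]
  result: [usewirus]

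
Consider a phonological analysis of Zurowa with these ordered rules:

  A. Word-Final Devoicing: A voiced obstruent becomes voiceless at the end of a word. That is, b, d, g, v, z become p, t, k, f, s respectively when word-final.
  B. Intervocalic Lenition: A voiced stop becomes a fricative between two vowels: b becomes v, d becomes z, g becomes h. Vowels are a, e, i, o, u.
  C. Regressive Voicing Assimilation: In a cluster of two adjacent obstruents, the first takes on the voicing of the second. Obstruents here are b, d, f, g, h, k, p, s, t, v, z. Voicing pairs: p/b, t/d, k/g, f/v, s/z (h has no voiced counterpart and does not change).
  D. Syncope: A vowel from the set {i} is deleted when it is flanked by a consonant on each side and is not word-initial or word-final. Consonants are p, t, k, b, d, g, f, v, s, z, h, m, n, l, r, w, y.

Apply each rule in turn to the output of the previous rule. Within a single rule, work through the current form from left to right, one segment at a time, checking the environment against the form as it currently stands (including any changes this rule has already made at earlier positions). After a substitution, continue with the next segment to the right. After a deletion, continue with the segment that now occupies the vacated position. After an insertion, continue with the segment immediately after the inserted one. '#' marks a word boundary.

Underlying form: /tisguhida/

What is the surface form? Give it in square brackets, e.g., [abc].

A Word-Final Devoicing: no change — [tisguhida]
B Intervocalic Lenition: [tisguhida] → [tisguhiza]
C Regressive Voicing Assimilation: [tisguhiza] → [tizguhiza]
D Syncope: [tizguhiza] → [tzguhza]

[tzguhza]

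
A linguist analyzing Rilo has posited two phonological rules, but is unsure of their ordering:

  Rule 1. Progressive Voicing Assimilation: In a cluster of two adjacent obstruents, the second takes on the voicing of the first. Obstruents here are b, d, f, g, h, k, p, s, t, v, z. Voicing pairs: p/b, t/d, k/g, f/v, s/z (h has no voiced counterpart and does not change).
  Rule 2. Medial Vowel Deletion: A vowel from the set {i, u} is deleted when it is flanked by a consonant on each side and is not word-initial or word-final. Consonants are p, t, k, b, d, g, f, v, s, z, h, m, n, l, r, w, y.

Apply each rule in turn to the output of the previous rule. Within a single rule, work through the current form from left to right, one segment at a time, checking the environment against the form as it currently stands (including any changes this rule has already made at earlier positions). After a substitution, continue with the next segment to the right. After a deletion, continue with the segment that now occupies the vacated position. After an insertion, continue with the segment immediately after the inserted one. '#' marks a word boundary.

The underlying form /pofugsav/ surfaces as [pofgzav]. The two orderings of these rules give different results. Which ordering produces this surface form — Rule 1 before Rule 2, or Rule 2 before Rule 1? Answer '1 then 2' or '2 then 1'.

Order 1 then 2:
  1 Progressive Voicing Assimilation: [pofugsav] → [pofugzav]
  2 Medial Vowel Deletion: [pofugzav] → [pofgzav]
  result: [pofgzav]
Order 2 then 1:
  2 Medial Vowel Deletion: [pofugsav] → [pofgsav]
  1 Progressive Voicing Assimilation: [pofgsav] → [pofksav]
  result: [pofksav]

1 then 2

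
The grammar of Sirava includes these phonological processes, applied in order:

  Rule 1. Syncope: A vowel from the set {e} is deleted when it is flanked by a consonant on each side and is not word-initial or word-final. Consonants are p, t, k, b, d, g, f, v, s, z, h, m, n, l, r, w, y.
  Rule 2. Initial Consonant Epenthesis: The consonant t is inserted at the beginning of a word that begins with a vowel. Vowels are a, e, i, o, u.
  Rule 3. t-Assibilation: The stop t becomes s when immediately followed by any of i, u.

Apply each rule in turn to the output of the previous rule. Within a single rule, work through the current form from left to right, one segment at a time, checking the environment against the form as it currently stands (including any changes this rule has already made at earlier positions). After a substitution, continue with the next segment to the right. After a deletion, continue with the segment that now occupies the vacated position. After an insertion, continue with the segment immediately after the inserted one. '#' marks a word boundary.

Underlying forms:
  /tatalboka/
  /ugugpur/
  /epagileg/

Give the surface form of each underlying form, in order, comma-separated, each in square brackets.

/tatalboka/:
  Rule 1 Syncope: no change — [tatalboka]
  Rule 2 Initial Consonant Epenthesis: no change — [tatalboka]
  Rule 3 t-Assibilation: no change — [tatalboka]
/ugugpur/:
  Rule 1 Syncope: no change — [ugugpur]
  Rule 2 Initial Consonant Epenthesis: [ugugpur] → [tugugpur]
  Rule 3 t-Assibilation: [tugugpur] → [sugugpur]
/epagileg/:
  Rule 1 Syncope: [epagileg] → [epagilg]
  Rule 2 Initial Consonant Epenthesis: [epagilg] → [tepagilg]
  Rule 3 t-Assibilation: no change — [tepagilg]

[tatalboka], [sugugpur], [tepagilg]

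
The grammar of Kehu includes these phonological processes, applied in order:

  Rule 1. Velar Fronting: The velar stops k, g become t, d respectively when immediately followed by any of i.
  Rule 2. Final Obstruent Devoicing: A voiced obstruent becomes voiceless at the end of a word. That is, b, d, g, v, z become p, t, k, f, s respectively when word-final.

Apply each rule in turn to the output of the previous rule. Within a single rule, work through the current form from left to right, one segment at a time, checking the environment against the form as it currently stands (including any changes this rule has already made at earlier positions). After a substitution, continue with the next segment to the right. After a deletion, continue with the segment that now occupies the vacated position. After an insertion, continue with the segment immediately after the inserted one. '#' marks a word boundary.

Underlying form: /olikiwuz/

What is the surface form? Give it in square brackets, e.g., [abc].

Rule 1 Velar Fronting: [olikiwuz] → [olitiwuz]
Rule 2 Final Obstruent Devoicing: [olitiwuz] → [olitiwus]

[olitiwus]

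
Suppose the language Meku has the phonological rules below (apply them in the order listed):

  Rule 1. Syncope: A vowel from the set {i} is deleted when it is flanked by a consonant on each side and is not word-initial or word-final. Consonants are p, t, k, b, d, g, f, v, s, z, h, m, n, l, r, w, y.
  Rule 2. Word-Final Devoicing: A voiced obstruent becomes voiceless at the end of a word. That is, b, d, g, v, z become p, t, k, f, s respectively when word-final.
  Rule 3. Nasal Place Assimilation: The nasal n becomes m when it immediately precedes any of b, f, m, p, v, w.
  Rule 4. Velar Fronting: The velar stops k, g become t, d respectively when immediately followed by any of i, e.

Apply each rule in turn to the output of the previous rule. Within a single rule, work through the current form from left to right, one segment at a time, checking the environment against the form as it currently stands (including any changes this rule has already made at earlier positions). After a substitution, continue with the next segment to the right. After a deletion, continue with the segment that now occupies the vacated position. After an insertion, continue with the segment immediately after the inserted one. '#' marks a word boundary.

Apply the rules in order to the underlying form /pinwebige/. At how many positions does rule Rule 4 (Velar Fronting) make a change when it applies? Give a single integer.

Rule 1 Syncope: [pinwebige] → [pnwebge]
Rule 2 Word-Final Devoicing: no change — [pnwebge]
Rule 3 Nasal Place Assimilation: [pnwebge] → [pmwebge]
Rule 4 Velar Fronting: [pmwebge] → [pmwebde]
Rule Rule 4 changed 1 position(s).

1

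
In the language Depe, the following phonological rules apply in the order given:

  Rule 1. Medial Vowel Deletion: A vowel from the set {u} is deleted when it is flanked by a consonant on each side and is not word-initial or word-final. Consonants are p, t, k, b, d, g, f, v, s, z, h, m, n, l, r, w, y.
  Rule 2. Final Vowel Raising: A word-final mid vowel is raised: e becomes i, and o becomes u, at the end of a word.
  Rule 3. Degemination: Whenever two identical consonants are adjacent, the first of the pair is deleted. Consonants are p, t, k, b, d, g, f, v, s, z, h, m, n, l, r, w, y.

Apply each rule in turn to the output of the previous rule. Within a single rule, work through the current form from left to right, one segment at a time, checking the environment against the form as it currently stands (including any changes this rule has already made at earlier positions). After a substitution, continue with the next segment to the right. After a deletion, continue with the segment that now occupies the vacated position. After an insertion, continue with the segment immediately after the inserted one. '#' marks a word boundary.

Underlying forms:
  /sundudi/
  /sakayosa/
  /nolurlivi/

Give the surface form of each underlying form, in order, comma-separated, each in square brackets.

/sundudi/:
  Rule 1 Medial Vowel Deletion: [sundudi] → [snddi]
  Rule 2 Final Vowel Raising: no change — [snddi]
  Rule 3 Degemination: [snddi] → [sndi]
/sakayosa/:
  Rule 1 Medial Vowel Deletion: no change — [sakayosa]
  Rule 2 Final Vowel Raising: no change — [sakayosa]
  Rule 3 Degemination: no change — [sakayosa]
/nolurlivi/:
  Rule 1 Medial Vowel Deletion: [nolurlivi] → [nolrlivi]
  Rule 2 Final Vowel Raising: no change — [nolrlivi]
  Rule 3 Degemination: no change — [nolrlivi]

[sndi], [sakayosa], [nolrlivi]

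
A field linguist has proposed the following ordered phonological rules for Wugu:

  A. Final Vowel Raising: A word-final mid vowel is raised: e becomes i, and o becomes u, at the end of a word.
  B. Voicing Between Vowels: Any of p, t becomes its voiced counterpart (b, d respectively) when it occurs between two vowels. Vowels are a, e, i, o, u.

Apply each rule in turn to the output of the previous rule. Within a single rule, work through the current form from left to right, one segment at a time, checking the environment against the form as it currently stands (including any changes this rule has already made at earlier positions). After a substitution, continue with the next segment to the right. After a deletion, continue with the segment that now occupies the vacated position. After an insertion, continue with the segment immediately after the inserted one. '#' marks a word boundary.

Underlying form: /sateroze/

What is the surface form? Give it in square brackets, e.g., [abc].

[saderozi]

A Final Vowel Raising: [sateroze] → [saterozi]
B Voicing Between Vowels: [saterozi] → [saderozi]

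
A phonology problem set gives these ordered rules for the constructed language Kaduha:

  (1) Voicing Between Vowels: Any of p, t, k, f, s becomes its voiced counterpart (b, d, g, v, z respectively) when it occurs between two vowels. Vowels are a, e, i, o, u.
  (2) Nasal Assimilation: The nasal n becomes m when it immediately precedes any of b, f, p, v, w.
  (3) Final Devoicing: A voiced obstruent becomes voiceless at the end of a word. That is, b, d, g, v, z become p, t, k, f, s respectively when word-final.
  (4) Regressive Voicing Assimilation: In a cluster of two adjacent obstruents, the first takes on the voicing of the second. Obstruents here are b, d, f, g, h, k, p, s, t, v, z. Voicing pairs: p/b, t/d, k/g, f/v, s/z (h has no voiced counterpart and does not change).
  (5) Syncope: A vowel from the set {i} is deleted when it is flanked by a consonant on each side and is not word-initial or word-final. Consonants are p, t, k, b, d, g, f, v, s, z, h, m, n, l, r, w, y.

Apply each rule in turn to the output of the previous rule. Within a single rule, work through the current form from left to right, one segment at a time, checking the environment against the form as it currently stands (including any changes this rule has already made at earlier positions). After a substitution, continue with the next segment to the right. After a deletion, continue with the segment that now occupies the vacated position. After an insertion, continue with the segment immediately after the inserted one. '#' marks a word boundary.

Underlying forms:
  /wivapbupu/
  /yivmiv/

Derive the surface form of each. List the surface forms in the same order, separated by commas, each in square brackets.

[wvabbubu], [yvmf]

/wivapbupu/:
  (1) Voicing Between Vowels: [wivapbupu] → [wivapbubu]
  (2) Nasal Assimilation: no change — [wivapbubu]
  (3) Final Devoicing: no change — [wivapbubu]
  (4) Regressive Voicing Assimilation: [wivapbubu] → [wivabbubu]
  (5) Syncope: [wivabbubu] → [wvabbubu]
/yivmiv/:
  (1) Voicing Between Vowels: no change — [yivmiv]
  (2) Nasal Assimilation: no change — [yivmiv]
  (3) Final Devoicing: [yivmiv] → [yivmif]
  (4) Regressive Voicing Assimilation: no change — [yivmif]
  (5) Syncope: [yivmif] → [yvmf]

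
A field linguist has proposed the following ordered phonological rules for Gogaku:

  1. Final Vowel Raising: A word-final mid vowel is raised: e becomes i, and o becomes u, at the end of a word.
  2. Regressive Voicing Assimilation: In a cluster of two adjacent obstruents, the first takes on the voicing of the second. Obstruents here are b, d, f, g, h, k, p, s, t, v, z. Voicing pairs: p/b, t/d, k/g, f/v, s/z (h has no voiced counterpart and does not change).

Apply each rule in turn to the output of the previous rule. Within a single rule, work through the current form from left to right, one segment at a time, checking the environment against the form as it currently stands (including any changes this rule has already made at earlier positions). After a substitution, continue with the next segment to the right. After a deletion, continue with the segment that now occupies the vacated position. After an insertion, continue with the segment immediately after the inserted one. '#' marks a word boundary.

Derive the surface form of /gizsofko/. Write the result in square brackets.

1 Final Vowel Raising: [gizsofko] → [gizsofku]
2 Regressive Voicing Assimilation: [gizsofku] → [gissofku]

[gissofku]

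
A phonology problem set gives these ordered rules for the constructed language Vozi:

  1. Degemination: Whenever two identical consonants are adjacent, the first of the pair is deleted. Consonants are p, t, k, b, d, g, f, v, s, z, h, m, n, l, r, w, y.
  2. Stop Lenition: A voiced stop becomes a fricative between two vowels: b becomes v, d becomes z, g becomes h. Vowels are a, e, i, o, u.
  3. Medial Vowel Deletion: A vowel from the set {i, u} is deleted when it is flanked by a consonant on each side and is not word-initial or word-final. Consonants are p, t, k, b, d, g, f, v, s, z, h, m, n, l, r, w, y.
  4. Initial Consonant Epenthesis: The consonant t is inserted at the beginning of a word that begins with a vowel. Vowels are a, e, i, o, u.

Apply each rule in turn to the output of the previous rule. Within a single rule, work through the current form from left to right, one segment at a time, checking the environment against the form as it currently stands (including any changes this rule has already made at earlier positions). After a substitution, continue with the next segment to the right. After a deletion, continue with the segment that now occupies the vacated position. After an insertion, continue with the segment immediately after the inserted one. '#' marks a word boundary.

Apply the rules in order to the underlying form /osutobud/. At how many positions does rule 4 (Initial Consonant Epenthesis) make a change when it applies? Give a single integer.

1

1 Degemination: no change — [osutobud]
2 Stop Lenition: [osutobud] → [osutovud]
3 Medial Vowel Deletion: [osutovud] → [ostovd]
4 Initial Consonant Epenthesis: [ostovd] → [tostovd]
Rule 4 changed 1 position(s).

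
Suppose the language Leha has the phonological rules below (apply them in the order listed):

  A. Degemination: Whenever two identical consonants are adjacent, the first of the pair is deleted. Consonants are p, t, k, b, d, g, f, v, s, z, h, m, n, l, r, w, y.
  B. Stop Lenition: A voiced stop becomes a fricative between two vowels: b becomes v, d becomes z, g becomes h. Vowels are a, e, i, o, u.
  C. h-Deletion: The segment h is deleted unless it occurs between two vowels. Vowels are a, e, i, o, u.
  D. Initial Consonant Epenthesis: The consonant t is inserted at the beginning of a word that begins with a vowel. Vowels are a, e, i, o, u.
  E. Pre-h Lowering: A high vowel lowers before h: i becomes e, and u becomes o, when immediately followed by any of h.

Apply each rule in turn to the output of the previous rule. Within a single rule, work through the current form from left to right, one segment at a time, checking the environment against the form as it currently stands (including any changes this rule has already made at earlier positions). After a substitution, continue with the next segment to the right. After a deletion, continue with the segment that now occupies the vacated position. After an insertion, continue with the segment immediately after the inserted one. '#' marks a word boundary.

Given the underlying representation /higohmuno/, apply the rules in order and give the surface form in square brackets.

[tehomuno]

A Degemination: no change — [higohmuno]
B Stop Lenition: [higohmuno] → [hihohmuno]
C h-Deletion: [hihohmuno] → [ihomuno]
D Initial Consonant Epenthesis: [ihomuno] → [tihomuno]
E Pre-h Lowering: [tihomuno] → [tehomuno]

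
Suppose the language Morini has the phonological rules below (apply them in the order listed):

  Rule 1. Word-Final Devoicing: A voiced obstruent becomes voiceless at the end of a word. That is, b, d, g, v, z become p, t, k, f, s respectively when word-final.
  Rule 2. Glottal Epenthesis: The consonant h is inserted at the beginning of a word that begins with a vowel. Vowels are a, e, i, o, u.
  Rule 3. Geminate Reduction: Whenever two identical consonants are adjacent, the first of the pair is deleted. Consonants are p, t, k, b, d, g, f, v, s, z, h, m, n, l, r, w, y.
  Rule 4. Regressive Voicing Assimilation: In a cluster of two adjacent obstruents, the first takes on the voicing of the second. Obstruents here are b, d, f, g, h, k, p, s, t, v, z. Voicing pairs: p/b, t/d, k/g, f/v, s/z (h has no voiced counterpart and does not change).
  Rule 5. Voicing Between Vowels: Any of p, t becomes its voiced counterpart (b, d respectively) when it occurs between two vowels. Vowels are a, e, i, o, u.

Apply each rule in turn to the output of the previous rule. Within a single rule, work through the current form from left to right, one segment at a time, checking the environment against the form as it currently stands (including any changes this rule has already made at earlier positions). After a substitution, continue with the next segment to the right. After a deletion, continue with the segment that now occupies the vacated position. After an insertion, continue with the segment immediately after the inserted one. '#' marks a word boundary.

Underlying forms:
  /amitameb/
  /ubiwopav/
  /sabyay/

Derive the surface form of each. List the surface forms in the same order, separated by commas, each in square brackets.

[hamidamep], [hubiwobaf], [sabyay]

/amitameb/:
  Rule 1 Word-Final Devoicing: [amitameb] → [amitamep]
  Rule 2 Glottal Epenthesis: [amitamep] → [hamitamep]
  Rule 3 Geminate Reduction: no change — [hamitamep]
  Rule 4 Regressive Voicing Assimilation: no change — [hamitamep]
  Rule 5 Voicing Between Vowels: [hamitamep] → [hamidamep]
/ubiwopav/:
  Rule 1 Word-Final Devoicing: [ubiwopav] → [ubiwopaf]
  Rule 2 Glottal Epenthesis: [ubiwopaf] → [hubiwopaf]
  Rule 3 Geminate Reduction: no change — [hubiwopaf]
  Rule 4 Regressive Voicing Assimilation: no change — [hubiwopaf]
  Rule 5 Voicing Between Vowels: [hubiwopaf] → [hubiwobaf]
/sabyay/:
  Rule 1 Word-Final Devoicing: no change — [sabyay]
  Rule 2 Glottal Epenthesis: no change — [sabyay]
  Rule 3 Geminate Reduction: no change — [sabyay]
  Rule 4 Regressive Voicing Assimilation: no change — [sabyay]
  Rule 5 Voicing Between Vowels: no change — [sabyay]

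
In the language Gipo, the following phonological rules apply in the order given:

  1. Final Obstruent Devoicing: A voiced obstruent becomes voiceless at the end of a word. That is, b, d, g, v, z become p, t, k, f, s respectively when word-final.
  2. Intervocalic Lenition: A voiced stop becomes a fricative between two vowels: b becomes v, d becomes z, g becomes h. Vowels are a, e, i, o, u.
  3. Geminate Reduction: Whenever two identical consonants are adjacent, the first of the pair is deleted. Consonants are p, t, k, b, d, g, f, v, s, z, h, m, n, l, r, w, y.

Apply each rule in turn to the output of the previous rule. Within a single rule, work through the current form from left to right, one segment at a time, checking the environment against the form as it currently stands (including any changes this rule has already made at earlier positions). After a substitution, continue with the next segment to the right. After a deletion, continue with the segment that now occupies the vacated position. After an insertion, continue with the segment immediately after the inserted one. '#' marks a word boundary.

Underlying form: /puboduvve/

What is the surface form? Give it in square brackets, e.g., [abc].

1 Final Obstruent Devoicing: no change — [puboduvve]
2 Intervocalic Lenition: [puboduvve] → [puvozuvve]
3 Geminate Reduction: [puvozuvve] → [puvozuve]

[puvozuve]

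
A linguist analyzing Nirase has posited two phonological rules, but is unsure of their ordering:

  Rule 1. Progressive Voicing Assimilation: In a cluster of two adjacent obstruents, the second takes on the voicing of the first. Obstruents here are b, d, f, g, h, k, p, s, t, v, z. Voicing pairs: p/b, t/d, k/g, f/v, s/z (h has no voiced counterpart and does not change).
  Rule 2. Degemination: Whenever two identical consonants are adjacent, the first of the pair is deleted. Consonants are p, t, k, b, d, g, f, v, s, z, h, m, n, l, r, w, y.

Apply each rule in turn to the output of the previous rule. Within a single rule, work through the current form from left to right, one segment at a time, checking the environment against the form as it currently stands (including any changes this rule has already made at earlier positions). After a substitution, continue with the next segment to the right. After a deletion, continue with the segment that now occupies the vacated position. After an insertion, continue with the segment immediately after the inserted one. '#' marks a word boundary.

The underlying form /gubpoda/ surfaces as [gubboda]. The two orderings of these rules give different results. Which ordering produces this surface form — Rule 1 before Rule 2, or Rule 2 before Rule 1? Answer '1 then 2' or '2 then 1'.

Order 1 then 2:
  1 Progressive Voicing Assimilation: [gubpoda] → [gubboda]
  2 Degemination: [gubboda] → [guboda]
  result: [guboda]
Order 2 then 1:
  2 Degemination: no change — [gubpoda]
  1 Progressive Voicing Assimilation: [gubpoda] → [gubboda]
  result: [gubboda]

2 then 1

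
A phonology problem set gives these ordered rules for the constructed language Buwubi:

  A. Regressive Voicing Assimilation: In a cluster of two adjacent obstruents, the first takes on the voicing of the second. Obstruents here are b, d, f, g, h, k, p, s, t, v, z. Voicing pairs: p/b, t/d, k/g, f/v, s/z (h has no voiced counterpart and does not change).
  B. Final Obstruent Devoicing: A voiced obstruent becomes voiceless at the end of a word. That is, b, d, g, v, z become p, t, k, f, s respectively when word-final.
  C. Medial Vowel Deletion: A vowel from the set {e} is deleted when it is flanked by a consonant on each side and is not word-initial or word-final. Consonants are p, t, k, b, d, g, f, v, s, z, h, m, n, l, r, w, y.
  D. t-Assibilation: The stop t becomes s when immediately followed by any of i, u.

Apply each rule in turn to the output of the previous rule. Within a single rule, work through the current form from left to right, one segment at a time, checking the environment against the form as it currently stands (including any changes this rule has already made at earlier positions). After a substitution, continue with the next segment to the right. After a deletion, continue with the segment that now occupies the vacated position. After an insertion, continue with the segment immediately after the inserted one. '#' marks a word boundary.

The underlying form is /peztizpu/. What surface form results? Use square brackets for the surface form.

[pssispu]

A Regressive Voicing Assimilation: [peztizpu] → [pestispu]
B Final Obstruent Devoicing: no change — [pestispu]
C Medial Vowel Deletion: [pestispu] → [pstispu]
D t-Assibilation: [pstispu] → [pssispu]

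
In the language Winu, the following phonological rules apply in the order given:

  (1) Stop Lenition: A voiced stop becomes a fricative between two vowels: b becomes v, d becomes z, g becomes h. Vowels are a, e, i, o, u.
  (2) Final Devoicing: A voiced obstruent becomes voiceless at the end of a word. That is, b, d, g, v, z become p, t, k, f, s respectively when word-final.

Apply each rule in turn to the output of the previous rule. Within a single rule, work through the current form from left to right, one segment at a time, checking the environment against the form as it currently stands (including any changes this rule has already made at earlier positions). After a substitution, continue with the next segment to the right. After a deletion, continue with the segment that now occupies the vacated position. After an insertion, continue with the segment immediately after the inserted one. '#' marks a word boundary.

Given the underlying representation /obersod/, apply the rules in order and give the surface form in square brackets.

(1) Stop Lenition: [obersod] → [oversod]
(2) Final Devoicing: [oversod] → [oversot]

[oversot]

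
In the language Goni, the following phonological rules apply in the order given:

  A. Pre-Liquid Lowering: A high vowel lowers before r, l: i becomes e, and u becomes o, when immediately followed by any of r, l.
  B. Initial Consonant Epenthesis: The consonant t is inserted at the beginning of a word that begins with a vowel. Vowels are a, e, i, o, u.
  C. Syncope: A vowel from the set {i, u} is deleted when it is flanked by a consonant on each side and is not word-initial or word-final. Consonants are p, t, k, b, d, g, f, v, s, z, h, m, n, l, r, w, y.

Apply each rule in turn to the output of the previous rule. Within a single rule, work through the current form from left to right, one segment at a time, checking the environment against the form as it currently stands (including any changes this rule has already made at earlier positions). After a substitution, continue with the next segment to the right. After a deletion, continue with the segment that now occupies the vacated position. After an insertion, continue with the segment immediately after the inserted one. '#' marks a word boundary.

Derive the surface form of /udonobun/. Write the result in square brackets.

A Pre-Liquid Lowering: no change — [udonobun]
B Initial Consonant Epenthesis: [udonobun] → [tudonobun]
C Syncope: [tudonobun] → [tdonobn]

[tdonobn]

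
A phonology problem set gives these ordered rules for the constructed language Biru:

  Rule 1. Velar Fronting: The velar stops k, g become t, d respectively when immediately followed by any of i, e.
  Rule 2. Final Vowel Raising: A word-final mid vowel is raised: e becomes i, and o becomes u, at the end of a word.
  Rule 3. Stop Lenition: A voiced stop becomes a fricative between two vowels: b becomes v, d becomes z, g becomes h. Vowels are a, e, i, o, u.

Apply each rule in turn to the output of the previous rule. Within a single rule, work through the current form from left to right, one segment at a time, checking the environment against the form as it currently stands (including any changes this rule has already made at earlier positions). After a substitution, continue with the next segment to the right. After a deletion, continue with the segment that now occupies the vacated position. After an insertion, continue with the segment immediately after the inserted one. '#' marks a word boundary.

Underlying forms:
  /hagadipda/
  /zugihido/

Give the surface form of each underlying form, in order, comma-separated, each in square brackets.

[hahazipda], [zuzihizu]

/hagadipda/:
  Rule 1 Velar Fronting: no change — [hagadipda]
  Rule 2 Final Vowel Raising: no change — [hagadipda]
  Rule 3 Stop Lenition: [hagadipda] → [hahazipda]
/zugihido/:
  Rule 1 Velar Fronting: [zugihido] → [zudihido]
  Rule 2 Final Vowel Raising: [zudihido] → [zudihidu]
  Rule 3 Stop Lenition: [zudihidu] → [zuzihizu]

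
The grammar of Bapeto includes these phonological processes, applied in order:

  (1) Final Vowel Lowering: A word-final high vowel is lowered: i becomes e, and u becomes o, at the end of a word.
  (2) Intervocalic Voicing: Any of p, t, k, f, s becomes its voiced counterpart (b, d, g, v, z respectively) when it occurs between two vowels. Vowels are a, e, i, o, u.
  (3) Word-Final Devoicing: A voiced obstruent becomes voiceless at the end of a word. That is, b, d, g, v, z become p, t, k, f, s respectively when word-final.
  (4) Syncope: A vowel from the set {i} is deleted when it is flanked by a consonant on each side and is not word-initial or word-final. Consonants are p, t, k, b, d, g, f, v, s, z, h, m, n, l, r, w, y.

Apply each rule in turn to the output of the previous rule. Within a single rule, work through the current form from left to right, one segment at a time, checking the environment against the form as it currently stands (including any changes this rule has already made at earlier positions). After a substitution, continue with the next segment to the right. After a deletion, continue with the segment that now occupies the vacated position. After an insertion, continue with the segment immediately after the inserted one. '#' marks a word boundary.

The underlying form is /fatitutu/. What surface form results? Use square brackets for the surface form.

[faddudo]

(1) Final Vowel Lowering: [fatitutu] → [fatituto]
(2) Intervocalic Voicing: [fatituto] → [fadidudo]
(3) Word-Final Devoicing: no change — [fadidudo]
(4) Syncope: [fadidudo] → [faddudo]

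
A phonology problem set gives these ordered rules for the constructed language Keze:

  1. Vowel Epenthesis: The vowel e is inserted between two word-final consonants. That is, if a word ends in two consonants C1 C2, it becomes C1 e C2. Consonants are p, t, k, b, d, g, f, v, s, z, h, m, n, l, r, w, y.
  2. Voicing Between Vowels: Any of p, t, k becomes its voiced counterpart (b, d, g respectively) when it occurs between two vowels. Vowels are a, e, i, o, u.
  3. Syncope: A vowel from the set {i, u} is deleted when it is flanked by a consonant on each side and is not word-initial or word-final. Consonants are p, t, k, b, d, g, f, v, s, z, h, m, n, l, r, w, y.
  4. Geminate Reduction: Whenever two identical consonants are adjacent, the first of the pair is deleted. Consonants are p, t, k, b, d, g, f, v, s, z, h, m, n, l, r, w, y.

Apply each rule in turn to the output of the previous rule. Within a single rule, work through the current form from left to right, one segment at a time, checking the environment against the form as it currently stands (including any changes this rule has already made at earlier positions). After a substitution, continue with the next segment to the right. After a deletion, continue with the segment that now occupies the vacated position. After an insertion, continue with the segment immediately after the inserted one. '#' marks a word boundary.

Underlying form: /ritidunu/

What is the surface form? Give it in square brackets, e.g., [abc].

1 Vowel Epenthesis: no change — [ritidunu]
2 Voicing Between Vowels: [ritidunu] → [rididunu]
3 Syncope: [rididunu] → [rddnu]
4 Geminate Reduction: [rddnu] → [rdnu]

[rdnu]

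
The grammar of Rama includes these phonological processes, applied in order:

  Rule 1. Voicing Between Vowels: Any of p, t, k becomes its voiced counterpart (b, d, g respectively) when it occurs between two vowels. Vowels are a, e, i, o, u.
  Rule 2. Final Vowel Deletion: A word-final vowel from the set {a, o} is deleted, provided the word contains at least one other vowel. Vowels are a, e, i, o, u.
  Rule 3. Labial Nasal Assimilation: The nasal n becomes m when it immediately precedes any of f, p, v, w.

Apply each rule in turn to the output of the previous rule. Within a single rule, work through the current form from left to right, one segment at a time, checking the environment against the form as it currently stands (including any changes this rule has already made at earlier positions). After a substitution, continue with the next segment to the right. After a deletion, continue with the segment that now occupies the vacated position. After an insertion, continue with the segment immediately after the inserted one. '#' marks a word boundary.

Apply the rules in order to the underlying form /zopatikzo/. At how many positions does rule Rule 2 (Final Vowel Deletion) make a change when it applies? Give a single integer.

Rule 1 Voicing Between Vowels: [zopatikzo] → [zobadikzo]
Rule 2 Final Vowel Deletion: [zobadikzo] → [zobadikz]
Rule 3 Labial Nasal Assimilation: no change — [zobadikz]
Rule Rule 2 changed 1 position(s).

1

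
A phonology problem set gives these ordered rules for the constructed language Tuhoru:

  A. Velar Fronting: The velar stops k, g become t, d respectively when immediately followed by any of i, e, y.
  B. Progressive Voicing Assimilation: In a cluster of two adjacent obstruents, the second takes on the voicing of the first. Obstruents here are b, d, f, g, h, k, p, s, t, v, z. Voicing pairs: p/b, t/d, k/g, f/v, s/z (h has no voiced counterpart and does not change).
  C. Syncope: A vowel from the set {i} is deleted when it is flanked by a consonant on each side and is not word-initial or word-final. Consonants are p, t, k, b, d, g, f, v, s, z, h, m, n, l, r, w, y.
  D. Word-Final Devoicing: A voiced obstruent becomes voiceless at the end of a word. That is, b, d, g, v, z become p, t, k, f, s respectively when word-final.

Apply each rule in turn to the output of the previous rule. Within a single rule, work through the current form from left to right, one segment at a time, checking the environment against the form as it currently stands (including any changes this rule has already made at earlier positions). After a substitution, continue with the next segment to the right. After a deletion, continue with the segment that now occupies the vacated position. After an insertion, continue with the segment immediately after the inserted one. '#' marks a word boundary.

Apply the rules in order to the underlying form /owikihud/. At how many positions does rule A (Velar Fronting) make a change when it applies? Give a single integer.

A Velar Fronting: [owikihud] → [owitihud]
B Progressive Voicing Assimilation: no change — [owitihud]
C Syncope: [owitihud] → [owthud]
D Word-Final Devoicing: [owthud] → [owthut]
Rule A changed 1 position(s).

1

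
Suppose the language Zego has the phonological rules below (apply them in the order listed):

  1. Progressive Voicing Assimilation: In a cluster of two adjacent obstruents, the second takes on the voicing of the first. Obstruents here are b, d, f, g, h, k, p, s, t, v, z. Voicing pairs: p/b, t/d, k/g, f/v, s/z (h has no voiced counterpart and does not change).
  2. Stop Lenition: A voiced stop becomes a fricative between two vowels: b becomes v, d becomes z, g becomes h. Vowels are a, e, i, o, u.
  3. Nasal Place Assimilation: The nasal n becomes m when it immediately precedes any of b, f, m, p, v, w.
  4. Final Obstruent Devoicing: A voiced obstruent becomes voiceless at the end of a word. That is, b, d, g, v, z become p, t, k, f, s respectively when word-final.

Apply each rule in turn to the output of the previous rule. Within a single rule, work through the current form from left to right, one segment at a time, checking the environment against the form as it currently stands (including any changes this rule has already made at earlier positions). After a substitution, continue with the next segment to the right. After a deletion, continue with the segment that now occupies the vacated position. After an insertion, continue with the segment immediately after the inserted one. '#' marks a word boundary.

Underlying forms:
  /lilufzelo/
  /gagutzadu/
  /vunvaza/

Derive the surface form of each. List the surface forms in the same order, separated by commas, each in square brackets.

/lilufzelo/:
  1 Progressive Voicing Assimilation: [lilufzelo] → [lilufselo]
  2 Stop Lenition: no change — [lilufselo]
  3 Nasal Place Assimilation: no change — [lilufselo]
  4 Final Obstruent Devoicing: no change — [lilufselo]
/gagutzadu/:
  1 Progressive Voicing Assimilation: [gagutzadu] → [gagutsadu]
  2 Stop Lenition: [gagutsadu] → [gahutsazu]
  3 Nasal Place Assimilation: no change — [gahutsazu]
  4 Final Obstruent Devoicing: no change — [gahutsazu]
/vunvaza/:
  1 Progressive Voicing Assimilation: no change — [vunvaza]
  2 Stop Lenition: no change — [vunvaza]
  3 Nasal Place Assimilation: [vunvaza] → [vumvaza]
  4 Final Obstruent Devoicing: no change — [vumvaza]

[lilufselo], [gahutsazu], [vumvaza]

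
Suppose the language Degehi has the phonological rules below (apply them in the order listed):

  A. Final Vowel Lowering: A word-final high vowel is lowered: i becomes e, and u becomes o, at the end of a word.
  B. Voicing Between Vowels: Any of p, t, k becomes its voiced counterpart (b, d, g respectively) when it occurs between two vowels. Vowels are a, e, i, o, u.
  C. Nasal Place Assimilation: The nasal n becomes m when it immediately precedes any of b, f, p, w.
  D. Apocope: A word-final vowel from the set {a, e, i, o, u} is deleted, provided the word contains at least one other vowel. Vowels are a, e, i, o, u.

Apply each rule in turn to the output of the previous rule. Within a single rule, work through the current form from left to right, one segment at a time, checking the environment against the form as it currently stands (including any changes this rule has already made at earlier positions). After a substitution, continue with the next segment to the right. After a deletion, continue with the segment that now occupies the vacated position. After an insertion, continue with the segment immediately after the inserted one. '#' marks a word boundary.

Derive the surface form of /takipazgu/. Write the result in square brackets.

[tagibazg]

A Final Vowel Lowering: [takipazgu] → [takipazgo]
B Voicing Between Vowels: [takipazgo] → [tagibazgo]
C Nasal Place Assimilation: no change — [tagibazgo]
D Apocope: [tagibazgo] → [tagibazg]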